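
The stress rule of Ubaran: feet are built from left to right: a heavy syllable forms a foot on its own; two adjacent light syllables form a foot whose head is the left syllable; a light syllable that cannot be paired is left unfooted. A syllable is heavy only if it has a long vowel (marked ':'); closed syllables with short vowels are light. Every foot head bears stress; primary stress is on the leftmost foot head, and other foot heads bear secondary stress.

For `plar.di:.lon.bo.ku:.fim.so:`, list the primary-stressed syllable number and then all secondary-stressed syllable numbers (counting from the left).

Weights: 1 plar L, 2 di: H, 3 lon L, 4 bo L, 5 ku: H, 6 fim L, 7 so: H.
Parse left to right (heavy = foot alone; LL = one foot; stranded L unfooted): plar (ˈdi:) (ˈlon.bo) (ˈku:) fim (ˈso:).
Foot heads: 2, 3, 5, 7.
Primary stress on the leftmost head = syllable 2.
Secondary stress on 3, 5, 7: plar.ˈdi:.ˌlon.bo.ˌku:.fim.ˌso:.

primary 2, secondary 3, 5, 7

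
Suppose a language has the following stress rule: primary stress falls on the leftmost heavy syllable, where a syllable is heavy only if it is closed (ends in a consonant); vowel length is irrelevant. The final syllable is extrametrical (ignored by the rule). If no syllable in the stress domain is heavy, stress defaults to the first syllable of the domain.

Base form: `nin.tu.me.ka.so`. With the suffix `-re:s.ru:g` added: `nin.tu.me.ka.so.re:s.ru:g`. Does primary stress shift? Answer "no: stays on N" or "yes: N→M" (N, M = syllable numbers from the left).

Base `nin.tu.me.ka.so` (5 syllables):
  The final syllable (5, so) is extrametrical; the stress domain is syllables 1–4.
  Weights: 1 nin H, 2 tu L, 3 me L, 4 ka L.
  Heavy syllables in the domain: 1. The leftmost is syllable 1 (nin).
  → primary stress on syllable 1.
Suffixed `nin.tu.me.ka.so.re:s.ru:g` (7 syllables):
  The final syllable (7, ru:g) is extrametrical; the stress domain is syllables 1–6.
  Weights: 1 nin H, 2 tu L, 3 me L, 4 ka L, 5 so L, 6 re:s H.
  Heavy syllables in the domain: 1, 6. The leftmost is syllable 1 (nin).
  → primary stress on syllable 1.

no: stays on 1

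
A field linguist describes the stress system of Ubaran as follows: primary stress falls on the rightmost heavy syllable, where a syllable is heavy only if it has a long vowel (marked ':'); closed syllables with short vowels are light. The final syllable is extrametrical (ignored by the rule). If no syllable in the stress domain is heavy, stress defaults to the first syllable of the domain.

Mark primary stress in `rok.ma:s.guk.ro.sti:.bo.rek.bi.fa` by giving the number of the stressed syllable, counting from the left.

5

The final syllable (9, fa) is extrametrical; the stress domain is syllables 1–8.
Weights: 1 rok L, 2 ma:s H, 3 guk L, 4 ro L, 5 sti: H, 6 bo L, 7 rek L, 8 bi L.
Heavy syllables in the domain: 2, 5. The rightmost is syllable 5 (sti:).
Primary stress: syllable 5 → rok.ma:s.guk.ro.ˈsti:.bo.rek.bi.fa.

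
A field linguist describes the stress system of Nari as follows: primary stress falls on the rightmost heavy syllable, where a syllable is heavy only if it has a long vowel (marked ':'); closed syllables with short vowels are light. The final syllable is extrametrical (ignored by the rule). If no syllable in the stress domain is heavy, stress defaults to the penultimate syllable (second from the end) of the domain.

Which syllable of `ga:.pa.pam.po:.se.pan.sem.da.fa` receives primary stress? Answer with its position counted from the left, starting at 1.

The final syllable (9, fa) is extrametrical; the stress domain is syllables 1–8.
Weights: 1 ga: H, 2 pa L, 3 pam L, 4 po: H, 5 se L, 6 pan L, 7 sem L, 8 da L.
Heavy syllables in the domain: 1, 4. The rightmost is syllable 4 (po:).
Primary stress: syllable 4 → ga:.pa.pam.ˈpo:.se.pan.sem.da.fa.

4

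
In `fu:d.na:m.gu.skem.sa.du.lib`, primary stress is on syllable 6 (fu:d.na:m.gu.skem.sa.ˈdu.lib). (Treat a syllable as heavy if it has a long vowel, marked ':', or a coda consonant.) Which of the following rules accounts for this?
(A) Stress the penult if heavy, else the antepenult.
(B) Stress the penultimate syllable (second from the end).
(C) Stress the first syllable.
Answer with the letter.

B

Rule A → syllable 5 (observed: 6).
Rule B → syllable 6 ✓.
Rule C → syllable 1 (observed: 6).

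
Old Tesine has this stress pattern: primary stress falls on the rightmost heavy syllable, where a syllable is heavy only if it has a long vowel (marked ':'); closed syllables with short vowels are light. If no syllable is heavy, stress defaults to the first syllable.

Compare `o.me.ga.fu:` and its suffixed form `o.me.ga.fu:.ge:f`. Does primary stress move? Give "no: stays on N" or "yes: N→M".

yes: 4→5

Base `o.me.ga.fu:` (4 syllables):
  Weights: 1 o L, 2 me L, 3 ga L, 4 fu: H.
  Heavy syllables in the domain: 4. The rightmost is syllable 4 (fu:).
  → primary stress on syllable 4.
Suffixed `o.me.ga.fu:.ge:f` (5 syllables):
  Weights: 1 o L, 2 me L, 3 ga L, 4 fu: H, 5 ge:f H.
  Heavy syllables in the domain: 4, 5. The rightmost is syllable 5 (ge:f).
  → primary stress on syllable 5.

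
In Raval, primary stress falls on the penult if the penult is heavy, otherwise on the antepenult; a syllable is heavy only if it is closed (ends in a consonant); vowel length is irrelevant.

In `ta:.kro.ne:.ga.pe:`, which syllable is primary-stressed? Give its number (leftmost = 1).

3

Weights: 3 ne: L, 4 ga L, 5 pe: L.
The penult (syllable 4, ga) is light, so stress falls on the antepenult (syllable 3, ne:).
Primary stress: syllable 3 → ta:.kro.ˈne:.ga.pe:.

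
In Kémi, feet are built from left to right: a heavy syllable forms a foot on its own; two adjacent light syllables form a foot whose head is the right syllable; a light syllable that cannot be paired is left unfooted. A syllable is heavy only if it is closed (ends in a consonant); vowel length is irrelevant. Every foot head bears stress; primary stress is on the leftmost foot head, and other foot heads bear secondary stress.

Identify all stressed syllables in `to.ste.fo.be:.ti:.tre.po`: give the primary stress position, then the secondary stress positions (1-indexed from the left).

primary 2, secondary 4, 6

Weights: 1 to L, 2 ste L, 3 fo L, 4 be: L, 5 ti: L, 6 tre L, 7 po L.
Parse left to right (heavy = foot alone; LL = one foot; stranded L unfooted): (to.ˈste) (fo.ˈbe:) (ti:.ˈtre) po.
Foot heads: 2, 4, 6.
Primary stress on the leftmost head = syllable 2.
Secondary stress on 4, 6: to.ˈste.fo.ˌbe:.ti:.ˌtre.po.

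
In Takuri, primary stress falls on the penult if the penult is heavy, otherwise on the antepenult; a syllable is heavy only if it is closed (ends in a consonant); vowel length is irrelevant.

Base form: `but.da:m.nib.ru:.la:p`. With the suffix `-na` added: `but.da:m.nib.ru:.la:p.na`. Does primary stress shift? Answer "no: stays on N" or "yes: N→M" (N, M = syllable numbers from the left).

Base `but.da:m.nib.ru:.la:p` (5 syllables):
  Weights: 3 nib H, 4 ru: L, 5 la:p H.
  The penult (syllable 4, ru:) is light, so stress falls on the antepenult (syllable 3, nib).
  → primary stress on syllable 3.
Suffixed `but.da:m.nib.ru:.la:p.na` (6 syllables):
  Weights: 4 ru: L, 5 la:p H, 6 na L.
  The penult (syllable 5, la:p) is heavy, so it takes stress.
  → primary stress on syllable 5.

yes: 3→5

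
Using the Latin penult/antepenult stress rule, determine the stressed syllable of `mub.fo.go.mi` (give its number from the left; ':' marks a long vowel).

2

Classical Latin: stress the penult if heavy (long vowel or closed), else the antepenult.
Weights: 2 fo L, 3 go L, 4 mi L.
The penult (syllable 3, go) is light, so stress falls on the antepenult (syllable 2, fo).
Stress on syllable 2: mub.ˈfo.go.mi.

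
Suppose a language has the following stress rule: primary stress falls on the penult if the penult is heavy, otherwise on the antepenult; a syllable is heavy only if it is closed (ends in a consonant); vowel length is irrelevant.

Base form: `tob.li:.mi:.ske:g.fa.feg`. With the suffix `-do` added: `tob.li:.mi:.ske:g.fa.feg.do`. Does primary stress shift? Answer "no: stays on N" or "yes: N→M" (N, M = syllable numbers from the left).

Base `tob.li:.mi:.ske:g.fa.feg` (6 syllables):
  Weights: 4 ske:g H, 5 fa L, 6 feg H.
  The penult (syllable 5, fa) is light, so stress falls on the antepenult (syllable 4, ske:g).
  → primary stress on syllable 4.
Suffixed `tob.li:.mi:.ske:g.fa.feg.do` (7 syllables):
  Weights: 5 fa L, 6 feg H, 7 do L.
  The penult (syllable 6, feg) is heavy, so it takes stress.
  → primary stress on syllable 6.

yes: 4→6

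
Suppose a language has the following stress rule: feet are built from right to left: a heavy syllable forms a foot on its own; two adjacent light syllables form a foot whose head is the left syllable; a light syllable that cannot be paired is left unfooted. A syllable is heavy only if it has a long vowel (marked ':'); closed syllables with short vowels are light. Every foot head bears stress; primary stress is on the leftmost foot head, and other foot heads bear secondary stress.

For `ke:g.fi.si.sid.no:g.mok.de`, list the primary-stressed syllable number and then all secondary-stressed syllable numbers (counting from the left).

primary 1, secondary 3, 5, 6

Weights: 1 ke:g H, 2 fi L, 3 si L, 4 sid L, 5 no:g H, 6 mok L, 7 de L.
Parse right to left (heavy = foot alone; LL = one foot; stranded L unfooted): (ˈke:g) fi (ˈsi.sid) (ˈno:g) (ˈmok.de).
Foot heads: 1, 3, 5, 6.
Primary stress on the leftmost head = syllable 1.
Secondary stress on 3, 5, 6: ˈke:g.fi.ˌsi.sid.ˌno:g.ˌmok.de.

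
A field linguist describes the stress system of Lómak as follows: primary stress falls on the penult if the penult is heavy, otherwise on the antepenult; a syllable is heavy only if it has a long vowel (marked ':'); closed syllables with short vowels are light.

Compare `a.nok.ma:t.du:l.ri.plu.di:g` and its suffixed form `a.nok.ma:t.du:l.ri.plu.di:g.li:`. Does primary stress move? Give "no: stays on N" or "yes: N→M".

Base `a.nok.ma:t.du:l.ri.plu.di:g` (7 syllables):
  Weights: 5 ri L, 6 plu L, 7 di:g H.
  The penult (syllable 6, plu) is light, so stress falls on the antepenult (syllable 5, ri).
  → primary stress on syllable 5.
Suffixed `a.nok.ma:t.du:l.ri.plu.di:g.li:` (8 syllables):
  Weights: 6 plu L, 7 di:g H, 8 li: H.
  The penult (syllable 7, di:g) is heavy, so it takes stress.
  → primary stress on syllable 7.

yes: 5→7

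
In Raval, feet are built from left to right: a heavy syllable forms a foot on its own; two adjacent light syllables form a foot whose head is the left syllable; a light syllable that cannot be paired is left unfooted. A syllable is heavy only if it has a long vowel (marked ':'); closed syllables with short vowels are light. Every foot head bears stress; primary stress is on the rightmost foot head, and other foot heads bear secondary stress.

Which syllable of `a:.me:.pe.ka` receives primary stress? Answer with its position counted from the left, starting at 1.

Weights: 1 a: H, 2 me: H, 3 pe L, 4 ka L.
Parse left to right (heavy = foot alone; LL = one foot; stranded L unfooted): (ˈa:) (ˈme:) (ˈpe.ka).
Foot heads: 1, 2, 3.
Primary stress on the rightmost head = syllable 3.
Primary stress: syllable 3 → a:.me:.ˈpe.ka.

3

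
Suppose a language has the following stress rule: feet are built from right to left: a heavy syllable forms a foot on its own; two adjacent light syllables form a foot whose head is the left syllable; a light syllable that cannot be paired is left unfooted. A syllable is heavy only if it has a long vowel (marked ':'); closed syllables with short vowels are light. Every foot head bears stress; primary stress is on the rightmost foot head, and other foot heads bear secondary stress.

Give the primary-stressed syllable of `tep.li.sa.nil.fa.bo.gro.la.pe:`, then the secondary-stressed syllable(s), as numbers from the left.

primary 9, secondary 1, 3, 5, 7

Weights: 1 tep L, 2 li L, 3 sa L, 4 nil L, 5 fa L, 6 bo L, 7 gro L, 8 la L, 9 pe: H.
Parse right to left (heavy = foot alone; LL = one foot; stranded L unfooted): (ˈtep.li) (ˈsa.nil) (ˈfa.bo) (ˈgro.la) (ˈpe:).
Foot heads: 1, 3, 5, 7, 9.
Primary stress on the rightmost head = syllable 9.
Secondary stress on 1, 3, 5, 7: ˌtep.li.ˌsa.nil.ˌfa.bo.ˌgro.la.ˈpe:.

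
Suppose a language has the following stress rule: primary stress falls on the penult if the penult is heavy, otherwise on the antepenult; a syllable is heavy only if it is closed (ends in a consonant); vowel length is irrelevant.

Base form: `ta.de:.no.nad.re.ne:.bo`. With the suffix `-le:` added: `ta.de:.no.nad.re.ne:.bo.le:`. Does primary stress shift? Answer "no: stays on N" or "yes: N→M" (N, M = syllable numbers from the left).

yes: 5→6

Base `ta.de:.no.nad.re.ne:.bo` (7 syllables):
  Weights: 5 re L, 6 ne: L, 7 bo L.
  The penult (syllable 6, ne:) is light, so stress falls on the antepenult (syllable 5, re).
  → primary stress on syllable 5.
Suffixed `ta.de:.no.nad.re.ne:.bo.le:` (8 syllables):
  Weights: 6 ne: L, 7 bo L, 8 le: L.
  The penult (syllable 7, bo) is light, so stress falls on the antepenult (syllable 6, ne:).
  → primary stress on syllable 6.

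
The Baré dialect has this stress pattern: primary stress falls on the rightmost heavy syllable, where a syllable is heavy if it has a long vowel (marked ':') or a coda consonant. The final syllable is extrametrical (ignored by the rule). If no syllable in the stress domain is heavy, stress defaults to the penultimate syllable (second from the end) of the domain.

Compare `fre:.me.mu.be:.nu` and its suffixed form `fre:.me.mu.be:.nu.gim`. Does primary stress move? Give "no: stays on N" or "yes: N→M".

no: stays on 4

Base `fre:.me.mu.be:.nu` (5 syllables):
  The final syllable (5, nu) is extrametrical; the stress domain is syllables 1–4.
  Weights: 1 fre: H, 2 me L, 3 mu L, 4 be: H.
  Heavy syllables in the domain: 1, 4. The rightmost is syllable 4 (be:).
  → primary stress on syllable 4.
Suffixed `fre:.me.mu.be:.nu.gim` (6 syllables):
  The final syllable (6, gim) is extrametrical; the stress domain is syllables 1–5.
  Weights: 1 fre: H, 2 me L, 3 mu L, 4 be: H, 5 nu L.
  Heavy syllables in the domain: 1, 4. The rightmost is syllable 4 (be:).
  → primary stress on syllable 4.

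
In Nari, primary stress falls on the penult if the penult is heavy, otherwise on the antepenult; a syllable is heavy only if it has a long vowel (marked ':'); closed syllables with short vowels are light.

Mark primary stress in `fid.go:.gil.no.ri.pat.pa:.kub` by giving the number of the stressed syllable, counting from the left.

Weights: 6 pat L, 7 pa: H, 8 kub L.
The penult (syllable 7, pa:) is heavy, so it takes stress.
Primary stress: syllable 7 → fid.go:.gil.no.ri.pat.ˈpa:.kub.

7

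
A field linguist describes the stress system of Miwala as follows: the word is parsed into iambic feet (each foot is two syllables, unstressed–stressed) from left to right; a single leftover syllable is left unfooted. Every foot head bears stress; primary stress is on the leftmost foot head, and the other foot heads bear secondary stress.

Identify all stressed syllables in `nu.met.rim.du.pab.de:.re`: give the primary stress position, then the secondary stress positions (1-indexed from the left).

primary 2, secondary 4, 6

Parse left to right into iambic (σˈσ) feet: (nu.ˈmet) (rim.ˈdu) (pab.ˈde:) re. Syllable 7 is left unfooted.
Foot heads (stressed positions): 2, 4, 6.
End Rule Leftmost: primary stress on the leftmost head = syllable 2.
Secondary stress on 4, 6: nu.ˈmet.rim.ˌdu.pab.ˌde:.re.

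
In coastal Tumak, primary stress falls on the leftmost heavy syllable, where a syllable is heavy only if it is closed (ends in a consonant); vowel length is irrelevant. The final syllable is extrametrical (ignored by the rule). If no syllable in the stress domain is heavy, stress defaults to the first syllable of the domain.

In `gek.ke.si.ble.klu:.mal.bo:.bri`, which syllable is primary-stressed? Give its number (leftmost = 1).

The final syllable (8, bri) is extrametrical; the stress domain is syllables 1–7.
Weights: 1 gek H, 2 ke L, 3 si L, 4 ble L, 5 klu: L, 6 mal H, 7 bo: L.
Heavy syllables in the domain: 1, 6. The leftmost is syllable 1 (gek).
Primary stress: syllable 1 → ˈgek.ke.si.ble.klu:.mal.bo:.bri.

1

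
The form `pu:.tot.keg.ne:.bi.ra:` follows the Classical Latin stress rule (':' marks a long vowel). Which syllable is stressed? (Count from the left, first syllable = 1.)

Classical Latin: stress the penult if heavy (long vowel or closed), else the antepenult.
Weights: 4 ne: H, 5 bi L, 6 ra: H.
The penult (syllable 5, bi) is light, so stress falls on the antepenult (syllable 4, ne:).
Stress on syllable 4: pu:.tot.keg.ˈne:.bi.ra:.

4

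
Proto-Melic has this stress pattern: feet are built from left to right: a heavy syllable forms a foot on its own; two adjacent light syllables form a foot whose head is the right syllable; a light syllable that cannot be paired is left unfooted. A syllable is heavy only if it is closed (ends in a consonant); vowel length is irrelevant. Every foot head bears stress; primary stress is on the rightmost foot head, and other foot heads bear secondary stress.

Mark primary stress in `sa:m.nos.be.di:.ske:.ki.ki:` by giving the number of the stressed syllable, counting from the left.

Weights: 1 sa:m H, 2 nos H, 3 be L, 4 di: L, 5 ske: L, 6 ki L, 7 ki: L.
Parse left to right (heavy = foot alone; LL = one foot; stranded L unfooted): (ˈsa:m) (ˈnos) (be.ˈdi:) (ske:.ˈki) ki:.
Foot heads: 1, 2, 4, 6.
Primary stress on the rightmost head = syllable 6.
Primary stress: syllable 6 → sa:m.nos.be.di:.ske:.ˈki.ki:.

6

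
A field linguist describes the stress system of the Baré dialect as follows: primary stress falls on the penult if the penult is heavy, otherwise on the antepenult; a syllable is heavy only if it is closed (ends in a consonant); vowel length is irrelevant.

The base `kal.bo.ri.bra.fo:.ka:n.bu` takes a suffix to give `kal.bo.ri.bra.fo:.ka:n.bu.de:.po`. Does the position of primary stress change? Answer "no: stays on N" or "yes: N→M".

Base `kal.bo.ri.bra.fo:.ka:n.bu` (7 syllables):
  Weights: 5 fo: L, 6 ka:n H, 7 bu L.
  The penult (syllable 6, ka:n) is heavy, so it takes stress.
  → primary stress on syllable 6.
Suffixed `kal.bo.ri.bra.fo:.ka:n.bu.de:.po` (9 syllables):
  Weights: 7 bu L, 8 de: L, 9 po L.
  The penult (syllable 8, de:) is light, so stress falls on the antepenult (syllable 7, bu).
  → primary stress on syllable 7.

yes: 6→7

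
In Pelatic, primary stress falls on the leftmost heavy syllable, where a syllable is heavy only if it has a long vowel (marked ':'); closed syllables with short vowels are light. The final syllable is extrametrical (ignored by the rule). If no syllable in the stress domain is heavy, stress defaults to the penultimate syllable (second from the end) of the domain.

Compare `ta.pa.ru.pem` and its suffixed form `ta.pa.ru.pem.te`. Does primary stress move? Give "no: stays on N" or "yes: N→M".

yes: 2→3

Base `ta.pa.ru.pem` (4 syllables):
  The final syllable (4, pem) is extrametrical; the stress domain is syllables 1–3.
  Weights: 1 ta L, 2 pa L, 3 ru L.
  No heavy syllable in the domain; default to the penultimate syllable (second from the end) of the domain = syllable 2.
  → primary stress on syllable 2.
Suffixed `ta.pa.ru.pem.te` (5 syllables):
  The final syllable (5, te) is extrametrical; the stress domain is syllables 1–4.
  Weights: 1 ta L, 2 pa L, 3 ru L, 4 pem L.
  No heavy syllable in the domain; default to the penultimate syllable (second from the end) of the domain = syllable 3.
  → primary stress on syllable 3.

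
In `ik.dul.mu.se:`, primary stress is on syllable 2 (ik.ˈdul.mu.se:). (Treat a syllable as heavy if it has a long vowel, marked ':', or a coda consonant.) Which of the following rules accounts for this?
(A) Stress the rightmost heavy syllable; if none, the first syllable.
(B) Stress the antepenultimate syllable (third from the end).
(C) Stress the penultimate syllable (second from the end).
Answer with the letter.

B

Rule A → syllable 4 (observed: 2).
Rule B → syllable 2 ✓.
Rule C → syllable 3 (observed: 2).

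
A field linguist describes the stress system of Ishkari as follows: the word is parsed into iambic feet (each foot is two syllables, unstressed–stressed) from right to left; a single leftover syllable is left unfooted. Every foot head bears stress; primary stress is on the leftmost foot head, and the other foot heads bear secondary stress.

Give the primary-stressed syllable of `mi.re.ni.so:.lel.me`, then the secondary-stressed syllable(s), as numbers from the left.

primary 2, secondary 4, 6

Parse right to left into iambic (σˈσ) feet: (mi.ˈre) (ni.ˈso:) (lel.ˈme).
Foot heads (stressed positions): 2, 4, 6.
End Rule Leftmost: primary stress on the leftmost head = syllable 2.
Secondary stress on 4, 6: mi.ˈre.ni.ˌso:.lel.ˌme.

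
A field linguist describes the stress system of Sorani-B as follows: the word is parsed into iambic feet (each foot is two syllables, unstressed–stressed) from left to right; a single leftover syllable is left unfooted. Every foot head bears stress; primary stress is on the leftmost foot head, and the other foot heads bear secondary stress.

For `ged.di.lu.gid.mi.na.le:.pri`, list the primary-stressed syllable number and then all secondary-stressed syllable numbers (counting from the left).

primary 2, secondary 4, 6, 8

Parse left to right into iambic (σˈσ) feet: (ged.ˈdi) (lu.ˈgid) (mi.ˈna) (le:.ˈpri).
Foot heads (stressed positions): 2, 4, 6, 8.
End Rule Leftmost: primary stress on the leftmost head = syllable 2.
Secondary stress on 4, 6, 8: ged.ˈdi.lu.ˌgid.mi.ˌna.le:.ˌpri.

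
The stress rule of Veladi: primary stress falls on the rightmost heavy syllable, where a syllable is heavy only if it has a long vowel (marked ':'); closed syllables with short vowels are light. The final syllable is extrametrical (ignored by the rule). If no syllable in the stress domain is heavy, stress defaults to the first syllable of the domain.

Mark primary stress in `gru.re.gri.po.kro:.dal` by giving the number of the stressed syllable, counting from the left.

5

The final syllable (6, dal) is extrametrical; the stress domain is syllables 1–5.
Weights: 1 gru L, 2 re L, 3 gri L, 4 po L, 5 kro: H.
Heavy syllables in the domain: 5. The rightmost is syllable 5 (kro:).
Primary stress: syllable 5 → gru.re.gri.po.ˈkro:.dal.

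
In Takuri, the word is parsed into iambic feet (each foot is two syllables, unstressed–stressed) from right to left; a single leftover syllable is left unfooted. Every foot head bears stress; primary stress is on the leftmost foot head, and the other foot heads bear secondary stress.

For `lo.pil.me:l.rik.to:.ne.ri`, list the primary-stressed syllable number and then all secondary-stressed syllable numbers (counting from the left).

Parse right to left into iambic (σˈσ) feet: lo (pil.ˈme:l) (rik.ˈto:) (ne.ˈri). Syllable 1 is left unfooted.
Foot heads (stressed positions): 3, 5, 7.
End Rule Leftmost: primary stress on the leftmost head = syllable 3.
Secondary stress on 5, 7: lo.pil.ˈme:l.rik.ˌto:.ne.ˌri.

primary 3, secondary 5, 7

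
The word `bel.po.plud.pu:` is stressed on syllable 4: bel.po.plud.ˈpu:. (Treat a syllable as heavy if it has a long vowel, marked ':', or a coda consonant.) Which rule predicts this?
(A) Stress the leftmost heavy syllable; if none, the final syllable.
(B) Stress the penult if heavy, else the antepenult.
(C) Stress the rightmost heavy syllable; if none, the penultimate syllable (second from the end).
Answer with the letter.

C

Rule A → syllable 1 (observed: 4).
Rule B → syllable 3 (observed: 4).
Rule C → syllable 4 ✓.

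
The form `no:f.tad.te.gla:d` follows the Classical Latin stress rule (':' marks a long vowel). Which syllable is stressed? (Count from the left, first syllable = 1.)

Classical Latin: stress the penult if heavy (long vowel or closed), else the antepenult.
Weights: 2 tad H, 3 te L, 4 gla:d H.
The penult (syllable 3, te) is light, so stress falls on the antepenult (syllable 2, tad).
Stress on syllable 2: no:f.ˈtad.te.gla:d.

2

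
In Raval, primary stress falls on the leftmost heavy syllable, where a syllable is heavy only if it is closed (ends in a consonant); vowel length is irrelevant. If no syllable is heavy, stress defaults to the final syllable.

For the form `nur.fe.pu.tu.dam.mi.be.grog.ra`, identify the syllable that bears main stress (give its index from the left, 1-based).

1

Weights: 1 nur H, 2 fe L, 3 pu L, 4 tu L, 5 dam H, 6 mi L, 7 be L, 8 grog H, 9 ra L.
Heavy syllables in the domain: 1, 5, 8. The leftmost is syllable 1 (nur).
Primary stress: syllable 1 → ˈnur.fe.pu.tu.dam.mi.be.grog.ra.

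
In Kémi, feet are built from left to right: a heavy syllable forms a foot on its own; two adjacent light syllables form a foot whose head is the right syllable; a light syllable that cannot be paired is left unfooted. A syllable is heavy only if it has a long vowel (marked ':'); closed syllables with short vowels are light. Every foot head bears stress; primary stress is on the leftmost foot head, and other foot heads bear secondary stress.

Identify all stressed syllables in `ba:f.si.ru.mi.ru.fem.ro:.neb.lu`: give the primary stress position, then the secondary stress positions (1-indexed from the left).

primary 1, secondary 3, 5, 7, 9

Weights: 1 ba:f H, 2 si L, 3 ru L, 4 mi L, 5 ru L, 6 fem L, 7 ro: H, 8 neb L, 9 lu L.
Parse left to right (heavy = foot alone; LL = one foot; stranded L unfooted): (ˈba:f) (si.ˈru) (mi.ˈru) fem (ˈro:) (neb.ˈlu).
Foot heads: 1, 3, 5, 7, 9.
Primary stress on the leftmost head = syllable 1.
Secondary stress on 3, 5, 7, 9: ˈba:f.si.ˌru.mi.ˌru.fem.ˌro:.neb.ˌlu.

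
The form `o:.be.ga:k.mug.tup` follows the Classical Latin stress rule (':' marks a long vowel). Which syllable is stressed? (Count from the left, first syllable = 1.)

4

Classical Latin: stress the penult if heavy (long vowel or closed), else the antepenult.
Weights: 3 ga:k H, 4 mug H, 5 tup H.
The penult (syllable 4, mug) is heavy, so it takes stress.
Stress on syllable 4: o:.be.ga:k.ˈmug.tup.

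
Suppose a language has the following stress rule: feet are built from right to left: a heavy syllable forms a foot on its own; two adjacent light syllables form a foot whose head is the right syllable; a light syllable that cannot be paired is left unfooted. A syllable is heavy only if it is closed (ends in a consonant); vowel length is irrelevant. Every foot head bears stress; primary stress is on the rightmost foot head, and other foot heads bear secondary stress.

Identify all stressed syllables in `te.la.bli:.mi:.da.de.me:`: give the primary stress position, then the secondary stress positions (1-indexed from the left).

primary 7, secondary 3, 5

Weights: 1 te L, 2 la L, 3 bli: L, 4 mi: L, 5 da L, 6 de L, 7 me: L.
Parse right to left (heavy = foot alone; LL = one foot; stranded L unfooted): te (la.ˈbli:) (mi:.ˈda) (de.ˈme:).
Foot heads: 3, 5, 7.
Primary stress on the rightmost head = syllable 7.
Secondary stress on 3, 5: te.la.ˌbli:.mi:.ˌda.de.ˈme:.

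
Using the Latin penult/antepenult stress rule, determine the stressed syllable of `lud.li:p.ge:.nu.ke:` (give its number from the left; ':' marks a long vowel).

3

Classical Latin: stress the penult if heavy (long vowel or closed), else the antepenult.
Weights: 3 ge: H, 4 nu L, 5 ke: H.
The penult (syllable 4, nu) is light, so stress falls on the antepenult (syllable 3, ge:).
Stress on syllable 3: lud.li:p.ˈge:.nu.ke:.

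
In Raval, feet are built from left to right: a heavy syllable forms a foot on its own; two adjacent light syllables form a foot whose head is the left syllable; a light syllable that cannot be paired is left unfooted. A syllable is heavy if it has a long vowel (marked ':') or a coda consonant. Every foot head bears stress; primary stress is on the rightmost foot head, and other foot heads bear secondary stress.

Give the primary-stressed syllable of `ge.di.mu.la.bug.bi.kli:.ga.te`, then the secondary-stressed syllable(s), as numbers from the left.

primary 8, secondary 1, 3, 5, 7

Weights: 1 ge L, 2 di L, 3 mu L, 4 la L, 5 bug H, 6 bi L, 7 kli: H, 8 ga L, 9 te L.
Parse left to right (heavy = foot alone; LL = one foot; stranded L unfooted): (ˈge.di) (ˈmu.la) (ˈbug) bi (ˈkli:) (ˈga.te).
Foot heads: 1, 3, 5, 7, 8.
Primary stress on the rightmost head = syllable 8.
Secondary stress on 1, 3, 5, 7: ˌge.di.ˌmu.la.ˌbug.bi.ˌkli:.ˈga.te.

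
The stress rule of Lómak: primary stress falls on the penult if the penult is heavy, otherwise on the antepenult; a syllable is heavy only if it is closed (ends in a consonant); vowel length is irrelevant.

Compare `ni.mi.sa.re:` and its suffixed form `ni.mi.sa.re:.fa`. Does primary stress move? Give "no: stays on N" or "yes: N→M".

yes: 2→3

Base `ni.mi.sa.re:` (4 syllables):
  Weights: 2 mi L, 3 sa L, 4 re: L.
  The penult (syllable 3, sa) is light, so stress falls on the antepenult (syllable 2, mi).
  → primary stress on syllable 2.
Suffixed `ni.mi.sa.re:.fa` (5 syllables):
  Weights: 3 sa L, 4 re: L, 5 fa L.
  The penult (syllable 4, re:) is light, so stress falls on the antepenult (syllable 3, sa).
  → primary stress on syllable 3.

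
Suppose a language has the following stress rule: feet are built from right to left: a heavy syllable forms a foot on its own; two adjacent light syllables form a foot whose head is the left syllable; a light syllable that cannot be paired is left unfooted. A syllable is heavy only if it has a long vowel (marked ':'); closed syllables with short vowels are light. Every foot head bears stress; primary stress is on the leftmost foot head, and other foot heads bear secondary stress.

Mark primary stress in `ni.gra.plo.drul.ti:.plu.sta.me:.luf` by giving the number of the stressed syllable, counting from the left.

Weights: 1 ni L, 2 gra L, 3 plo L, 4 drul L, 5 ti: H, 6 plu L, 7 sta L, 8 me: H, 9 luf L.
Parse right to left (heavy = foot alone; LL = one foot; stranded L unfooted): (ˈni.gra) (ˈplo.drul) (ˈti:) (ˈplu.sta) (ˈme:) luf.
Foot heads: 1, 3, 5, 6, 8.
Primary stress on the leftmost head = syllable 1.
Primary stress: syllable 1 → ˈni.gra.plo.drul.ti:.plu.sta.me:.luf.

1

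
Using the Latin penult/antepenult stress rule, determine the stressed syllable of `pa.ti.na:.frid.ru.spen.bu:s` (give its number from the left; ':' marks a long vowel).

6

Classical Latin: stress the penult if heavy (long vowel or closed), else the antepenult.
Weights: 5 ru L, 6 spen H, 7 bu:s H.
The penult (syllable 6, spen) is heavy, so it takes stress.
Stress on syllable 6: pa.ti.na:.frid.ru.ˈspen.bu:s.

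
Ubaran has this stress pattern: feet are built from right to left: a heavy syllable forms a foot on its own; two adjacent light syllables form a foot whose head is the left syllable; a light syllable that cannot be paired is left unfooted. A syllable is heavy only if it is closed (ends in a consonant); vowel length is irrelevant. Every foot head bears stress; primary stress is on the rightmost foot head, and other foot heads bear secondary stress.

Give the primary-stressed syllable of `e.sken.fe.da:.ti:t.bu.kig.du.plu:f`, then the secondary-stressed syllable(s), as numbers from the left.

primary 9, secondary 2, 3, 5, 7

Weights: 1 e L, 2 sken H, 3 fe L, 4 da: L, 5 ti:t H, 6 bu L, 7 kig H, 8 du L, 9 plu:f H.
Parse right to left (heavy = foot alone; LL = one foot; stranded L unfooted): e (ˈsken) (ˈfe.da:) (ˈti:t) bu (ˈkig) du (ˈplu:f).
Foot heads: 2, 3, 5, 7, 9.
Primary stress on the rightmost head = syllable 9.
Secondary stress on 2, 3, 5, 7: e.ˌsken.ˌfe.da:.ˌti:t.bu.ˌkig.du.ˈplu:f.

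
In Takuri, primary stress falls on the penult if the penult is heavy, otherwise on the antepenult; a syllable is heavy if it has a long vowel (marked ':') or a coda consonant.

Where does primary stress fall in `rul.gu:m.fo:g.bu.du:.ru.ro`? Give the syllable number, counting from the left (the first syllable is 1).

5

Weights: 5 du: H, 6 ru L, 7 ro L.
The penult (syllable 6, ru) is light, so stress falls on the antepenult (syllable 5, du:).
Primary stress: syllable 5 → rul.gu:m.fo:g.bu.ˈdu:.ru.ro.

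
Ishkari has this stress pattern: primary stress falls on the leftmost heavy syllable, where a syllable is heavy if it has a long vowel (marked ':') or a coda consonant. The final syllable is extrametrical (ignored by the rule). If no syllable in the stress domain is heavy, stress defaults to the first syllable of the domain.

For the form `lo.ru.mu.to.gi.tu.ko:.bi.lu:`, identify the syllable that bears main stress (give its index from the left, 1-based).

7

The final syllable (9, lu:) is extrametrical; the stress domain is syllables 1–8.
Weights: 1 lo L, 2 ru L, 3 mu L, 4 to L, 5 gi L, 6 tu L, 7 ko: H, 8 bi L.
Heavy syllables in the domain: 7. The leftmost is syllable 7 (ko:).
Primary stress: syllable 7 → lo.ru.mu.to.gi.tu.ˈko:.bi.lu:.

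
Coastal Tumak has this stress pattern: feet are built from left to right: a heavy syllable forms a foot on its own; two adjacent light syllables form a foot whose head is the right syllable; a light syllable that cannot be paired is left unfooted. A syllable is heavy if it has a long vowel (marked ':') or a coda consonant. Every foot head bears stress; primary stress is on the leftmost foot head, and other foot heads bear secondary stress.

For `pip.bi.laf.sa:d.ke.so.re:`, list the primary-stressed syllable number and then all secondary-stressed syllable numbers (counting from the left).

primary 1, secondary 3, 4, 6, 7

Weights: 1 pip H, 2 bi L, 3 laf H, 4 sa:d H, 5 ke L, 6 so L, 7 re: H.
Parse left to right (heavy = foot alone; LL = one foot; stranded L unfooted): (ˈpip) bi (ˈlaf) (ˈsa:d) (ke.ˈso) (ˈre:).
Foot heads: 1, 3, 4, 6, 7.
Primary stress on the leftmost head = syllable 1.
Secondary stress on 3, 4, 6, 7: ˈpip.bi.ˌlaf.ˌsa:d.ke.ˌso.ˌre:.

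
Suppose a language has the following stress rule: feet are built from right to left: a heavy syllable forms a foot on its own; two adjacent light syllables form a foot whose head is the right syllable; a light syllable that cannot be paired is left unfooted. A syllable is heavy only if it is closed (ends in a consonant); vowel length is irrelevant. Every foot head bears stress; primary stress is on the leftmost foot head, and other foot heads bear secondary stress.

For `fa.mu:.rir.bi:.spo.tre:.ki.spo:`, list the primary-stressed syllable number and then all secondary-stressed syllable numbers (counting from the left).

Weights: 1 fa L, 2 mu: L, 3 rir H, 4 bi: L, 5 spo L, 6 tre: L, 7 ki L, 8 spo: L.
Parse right to left (heavy = foot alone; LL = one foot; stranded L unfooted): (fa.ˈmu:) (ˈrir) bi: (spo.ˈtre:) (ki.ˈspo:).
Foot heads: 2, 3, 6, 8.
Primary stress on the leftmost head = syllable 2.
Secondary stress on 3, 6, 8: fa.ˈmu:.ˌrir.bi:.spo.ˌtre:.ki.ˌspo:.

primary 2, secondary 3, 6, 8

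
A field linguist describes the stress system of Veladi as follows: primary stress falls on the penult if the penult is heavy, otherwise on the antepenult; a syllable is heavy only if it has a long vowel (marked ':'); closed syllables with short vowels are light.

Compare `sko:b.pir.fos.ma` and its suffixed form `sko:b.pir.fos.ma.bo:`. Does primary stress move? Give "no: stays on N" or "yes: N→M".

yes: 2→3

Base `sko:b.pir.fos.ma` (4 syllables):
  Weights: 2 pir L, 3 fos L, 4 ma L.
  The penult (syllable 3, fos) is light, so stress falls on the antepenult (syllable 2, pir).
  → primary stress on syllable 2.
Suffixed `sko:b.pir.fos.ma.bo:` (5 syllables):
  Weights: 3 fos L, 4 ma L, 5 bo: H.
  The penult (syllable 4, ma) is light, so stress falls on the antepenult (syllable 3, fos).
  → primary stress on syllable 3.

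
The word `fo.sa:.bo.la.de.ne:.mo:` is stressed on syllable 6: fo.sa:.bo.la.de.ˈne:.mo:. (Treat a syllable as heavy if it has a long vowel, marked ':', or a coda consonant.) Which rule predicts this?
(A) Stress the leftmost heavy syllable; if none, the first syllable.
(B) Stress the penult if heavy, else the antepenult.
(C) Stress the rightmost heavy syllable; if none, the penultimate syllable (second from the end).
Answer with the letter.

B

Rule A → syllable 2 (observed: 6).
Rule B → syllable 6 ✓.
Rule C → syllable 7 (observed: 6).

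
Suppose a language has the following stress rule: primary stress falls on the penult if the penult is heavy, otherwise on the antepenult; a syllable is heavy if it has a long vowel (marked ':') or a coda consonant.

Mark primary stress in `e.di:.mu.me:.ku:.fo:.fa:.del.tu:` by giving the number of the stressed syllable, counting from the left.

8

Weights: 7 fa: H, 8 del H, 9 tu: H.
The penult (syllable 8, del) is heavy, so it takes stress.
Primary stress: syllable 8 → e.di:.mu.me:.ku:.fo:.fa:.ˈdel.tu:.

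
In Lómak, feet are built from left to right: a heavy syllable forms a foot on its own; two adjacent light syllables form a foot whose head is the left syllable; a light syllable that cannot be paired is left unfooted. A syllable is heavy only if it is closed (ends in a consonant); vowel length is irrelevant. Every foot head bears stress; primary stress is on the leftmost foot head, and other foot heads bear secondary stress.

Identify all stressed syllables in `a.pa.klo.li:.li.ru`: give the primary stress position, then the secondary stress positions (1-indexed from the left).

Weights: 1 a L, 2 pa L, 3 klo L, 4 li: L, 5 li L, 6 ru L.
Parse left to right (heavy = foot alone; LL = one foot; stranded L unfooted): (ˈa.pa) (ˈklo.li:) (ˈli.ru).
Foot heads: 1, 3, 5.
Primary stress on the leftmost head = syllable 1.
Secondary stress on 3, 5: ˈa.pa.ˌklo.li:.ˌli.ru.

primary 1, secondary 3, 5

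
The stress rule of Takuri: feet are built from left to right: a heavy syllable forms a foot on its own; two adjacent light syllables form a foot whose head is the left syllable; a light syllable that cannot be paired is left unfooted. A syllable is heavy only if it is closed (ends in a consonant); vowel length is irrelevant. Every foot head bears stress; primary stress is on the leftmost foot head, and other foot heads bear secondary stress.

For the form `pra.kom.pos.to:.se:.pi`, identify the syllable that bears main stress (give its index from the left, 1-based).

Weights: 1 pra L, 2 kom H, 3 pos H, 4 to: L, 5 se: L, 6 pi L.
Parse left to right (heavy = foot alone; LL = one foot; stranded L unfooted): pra (ˈkom) (ˈpos) (ˈto:.se:) pi.
Foot heads: 2, 3, 4.
Primary stress on the leftmost head = syllable 2.
Primary stress: syllable 2 → pra.ˈkom.pos.to:.se:.pi.

2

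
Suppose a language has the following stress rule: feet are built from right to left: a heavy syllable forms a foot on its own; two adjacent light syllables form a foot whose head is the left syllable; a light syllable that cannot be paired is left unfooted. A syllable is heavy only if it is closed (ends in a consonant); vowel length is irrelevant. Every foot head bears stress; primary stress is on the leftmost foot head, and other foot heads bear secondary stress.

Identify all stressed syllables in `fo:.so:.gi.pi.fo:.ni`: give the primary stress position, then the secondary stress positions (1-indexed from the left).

primary 1, secondary 3, 5

Weights: 1 fo: L, 2 so: L, 3 gi L, 4 pi L, 5 fo: L, 6 ni L.
Parse right to left (heavy = foot alone; LL = one foot; stranded L unfooted): (ˈfo:.so:) (ˈgi.pi) (ˈfo:.ni).
Foot heads: 1, 3, 5.
Primary stress on the leftmost head = syllable 1.
Secondary stress on 3, 5: ˈfo:.so:.ˌgi.pi.ˌfo:.ni.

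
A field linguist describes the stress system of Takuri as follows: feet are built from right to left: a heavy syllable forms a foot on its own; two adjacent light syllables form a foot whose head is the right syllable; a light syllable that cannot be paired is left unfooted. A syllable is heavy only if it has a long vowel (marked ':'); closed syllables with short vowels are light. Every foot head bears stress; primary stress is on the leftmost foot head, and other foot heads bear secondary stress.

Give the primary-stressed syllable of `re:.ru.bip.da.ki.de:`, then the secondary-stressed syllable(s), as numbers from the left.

Weights: 1 re: H, 2 ru L, 3 bip L, 4 da L, 5 ki L, 6 de: H.
Parse right to left (heavy = foot alone; LL = one foot; stranded L unfooted): (ˈre:) (ru.ˈbip) (da.ˈki) (ˈde:).
Foot heads: 1, 3, 5, 6.
Primary stress on the leftmost head = syllable 1.
Secondary stress on 3, 5, 6: ˈre:.ru.ˌbip.da.ˌki.ˌde:.

primary 1, secondary 3, 5, 6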